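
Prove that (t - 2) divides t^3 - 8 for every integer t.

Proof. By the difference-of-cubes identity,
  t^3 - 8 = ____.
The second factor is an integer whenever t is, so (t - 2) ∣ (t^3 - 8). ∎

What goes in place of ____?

(t - 2)(t^2 + 2t + 4)

Polynomial division of t^3 - 8 by t - 2 leaves remainder 0 and quotient t^2 + 2t + 4.
Hence t^3 - 8 = (t - 2)(t^2 + 2t + 4).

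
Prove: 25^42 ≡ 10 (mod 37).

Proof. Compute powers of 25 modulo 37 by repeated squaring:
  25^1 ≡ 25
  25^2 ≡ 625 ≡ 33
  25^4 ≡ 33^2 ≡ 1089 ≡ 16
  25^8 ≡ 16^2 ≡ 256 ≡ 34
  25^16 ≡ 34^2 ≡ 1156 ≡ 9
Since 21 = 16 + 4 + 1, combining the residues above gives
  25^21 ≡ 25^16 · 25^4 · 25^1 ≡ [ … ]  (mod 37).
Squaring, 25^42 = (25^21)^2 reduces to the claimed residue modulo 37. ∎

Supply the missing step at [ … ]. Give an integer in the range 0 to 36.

Multiply the listed residues: 9 · 16 · 25 = 144 → 3600.
Reducing modulo 37: 3600 = 97·37 + 11, so 25^21 ≡ 11.

11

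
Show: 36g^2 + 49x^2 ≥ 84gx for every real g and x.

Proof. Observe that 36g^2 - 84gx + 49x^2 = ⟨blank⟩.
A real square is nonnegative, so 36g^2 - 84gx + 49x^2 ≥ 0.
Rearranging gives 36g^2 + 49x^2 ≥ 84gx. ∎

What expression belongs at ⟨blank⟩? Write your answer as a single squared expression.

36g^2 - 84gx + 49x^2 is a perfect-square trinomial: the outer terms are (6g)^2 and (7x)^2, and the cross term is -2·6g·7x.
So 36g^2 - 84gx + 49x^2 = (6g - 7x)^2 ≥ 0.

(6g - 7x)^2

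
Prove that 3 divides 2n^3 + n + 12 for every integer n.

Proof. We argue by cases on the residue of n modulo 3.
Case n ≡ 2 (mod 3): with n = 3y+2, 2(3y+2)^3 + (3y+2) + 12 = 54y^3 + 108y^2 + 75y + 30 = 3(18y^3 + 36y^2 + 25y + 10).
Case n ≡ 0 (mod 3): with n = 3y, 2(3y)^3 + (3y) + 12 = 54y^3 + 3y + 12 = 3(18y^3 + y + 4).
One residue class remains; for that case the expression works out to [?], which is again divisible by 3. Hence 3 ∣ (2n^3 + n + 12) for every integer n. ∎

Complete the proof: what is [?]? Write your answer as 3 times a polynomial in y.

Only n ≡ 1 (mod 3) is unaccounted for. Put n = 3y+1:
2(3y+1)^3 + (3y+1) + 12 expands to 54y^3 + 54y^2 + 21y + 15,
and factoring out 3 leaves 3(18y^3 + 18y^2 + 7y + 5).

3(18y^3 + 18y^2 + 7y + 5)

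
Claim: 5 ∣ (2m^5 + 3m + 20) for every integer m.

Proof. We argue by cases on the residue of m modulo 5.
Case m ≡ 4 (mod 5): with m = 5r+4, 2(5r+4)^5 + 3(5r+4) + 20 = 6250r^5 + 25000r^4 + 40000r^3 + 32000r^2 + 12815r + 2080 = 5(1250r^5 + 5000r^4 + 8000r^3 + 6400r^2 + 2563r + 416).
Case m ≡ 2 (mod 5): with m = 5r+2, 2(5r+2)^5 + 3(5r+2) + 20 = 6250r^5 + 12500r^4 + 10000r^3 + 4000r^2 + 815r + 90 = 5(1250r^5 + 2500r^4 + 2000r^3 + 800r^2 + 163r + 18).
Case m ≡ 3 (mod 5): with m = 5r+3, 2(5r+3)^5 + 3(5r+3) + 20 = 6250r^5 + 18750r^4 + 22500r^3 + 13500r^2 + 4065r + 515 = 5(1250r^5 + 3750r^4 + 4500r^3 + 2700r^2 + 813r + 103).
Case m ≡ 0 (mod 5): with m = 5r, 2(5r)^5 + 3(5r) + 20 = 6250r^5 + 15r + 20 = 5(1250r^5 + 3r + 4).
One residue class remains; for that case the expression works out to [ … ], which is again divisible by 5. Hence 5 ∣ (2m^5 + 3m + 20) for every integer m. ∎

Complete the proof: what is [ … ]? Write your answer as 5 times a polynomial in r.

The residues treated are {4, 2, 3, 0}, so the missing case is m ≡ 1 (mod 5); write m = 5r+1.
Then 2(5r+1)^5 + 3(5r+1) + 20 = 6250r^5 + 6250r^4 + 2500r^3 + 500r^2 + 65r + 25 = 5(1250r^5 + 1250r^4 + 500r^3 + 100r^2 + 13r + 5).

5(1250r^5 + 1250r^4 + 500r^3 + 100r^2 + 13r + 5)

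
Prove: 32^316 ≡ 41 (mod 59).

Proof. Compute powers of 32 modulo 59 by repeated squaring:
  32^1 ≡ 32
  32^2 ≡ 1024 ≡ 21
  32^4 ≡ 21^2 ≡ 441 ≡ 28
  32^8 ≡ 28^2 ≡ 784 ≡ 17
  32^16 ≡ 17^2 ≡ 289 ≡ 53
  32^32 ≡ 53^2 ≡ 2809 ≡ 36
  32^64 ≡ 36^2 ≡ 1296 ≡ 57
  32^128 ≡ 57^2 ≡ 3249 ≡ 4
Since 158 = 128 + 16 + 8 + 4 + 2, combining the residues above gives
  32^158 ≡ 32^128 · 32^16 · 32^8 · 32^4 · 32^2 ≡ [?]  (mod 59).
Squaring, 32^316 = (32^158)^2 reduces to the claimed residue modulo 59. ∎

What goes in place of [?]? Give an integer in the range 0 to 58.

49

Multiply the listed residues: 4 · 53 · 17 · 28 · 21 = 212 → 3604 → 100912 → 2119152.
Reducing modulo 59: 2119152 = 35917·59 + 49, so 32^158 ≡ 49.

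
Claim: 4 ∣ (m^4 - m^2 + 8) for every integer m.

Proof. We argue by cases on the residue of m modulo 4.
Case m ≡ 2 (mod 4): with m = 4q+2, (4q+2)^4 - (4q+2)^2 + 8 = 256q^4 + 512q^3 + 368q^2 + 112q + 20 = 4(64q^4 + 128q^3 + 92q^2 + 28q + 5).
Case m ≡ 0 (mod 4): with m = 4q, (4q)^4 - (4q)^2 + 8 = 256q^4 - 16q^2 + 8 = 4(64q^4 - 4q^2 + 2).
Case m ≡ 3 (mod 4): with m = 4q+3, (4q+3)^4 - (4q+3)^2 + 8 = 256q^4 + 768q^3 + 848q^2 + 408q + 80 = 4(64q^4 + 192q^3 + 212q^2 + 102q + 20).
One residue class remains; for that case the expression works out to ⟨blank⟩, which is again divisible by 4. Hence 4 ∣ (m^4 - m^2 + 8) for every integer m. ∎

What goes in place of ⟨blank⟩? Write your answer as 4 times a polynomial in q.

4(64q^4 + 64q^3 + 20q^2 + 2q + 2)

Only m ≡ 1 (mod 4) is unaccounted for. Put m = 4q+1:
(4q+1)^4 - (4q+1)^2 + 8 expands to 256q^4 + 256q^3 + 80q^2 + 8q + 8,
and factoring out 4 leaves 4(64q^4 + 64q^3 + 20q^2 + 2q + 2).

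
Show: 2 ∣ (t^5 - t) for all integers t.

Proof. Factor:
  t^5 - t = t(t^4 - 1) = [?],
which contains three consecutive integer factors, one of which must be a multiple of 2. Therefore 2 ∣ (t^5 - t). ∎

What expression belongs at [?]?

(t - 1)t(t + 1)(t^2 + 1)

t^4 - 1 = (t^2 - 1)(t^2 + 1), and t^2 - 1 = (t-1)(t+1).
So t(t^4 - 1) = (t - 1)t(t + 1)(t^2 + 1).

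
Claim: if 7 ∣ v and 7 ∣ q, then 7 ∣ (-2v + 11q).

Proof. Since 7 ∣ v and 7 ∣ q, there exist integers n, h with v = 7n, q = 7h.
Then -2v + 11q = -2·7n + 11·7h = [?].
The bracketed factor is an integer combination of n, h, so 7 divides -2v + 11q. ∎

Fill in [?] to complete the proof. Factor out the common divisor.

7(11h - 2n)

Pull the common 7 out of every term: -2·7n + 11·7h = 7(11h - 2n).
11h - 2n is an integer, which exhibits the divisibility.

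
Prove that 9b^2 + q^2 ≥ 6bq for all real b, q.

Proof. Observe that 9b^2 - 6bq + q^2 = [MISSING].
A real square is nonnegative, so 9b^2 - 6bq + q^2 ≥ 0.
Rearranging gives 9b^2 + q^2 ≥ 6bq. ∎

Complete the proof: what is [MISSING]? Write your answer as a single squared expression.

(3b - q)^2

The leading and trailing coefficients are 3^2 and 1^2, and 6 = 2·3·1, so the trinomial is (3b - q)^2.
Hence 9b^2 - 6bq + q^2 ≥ 0.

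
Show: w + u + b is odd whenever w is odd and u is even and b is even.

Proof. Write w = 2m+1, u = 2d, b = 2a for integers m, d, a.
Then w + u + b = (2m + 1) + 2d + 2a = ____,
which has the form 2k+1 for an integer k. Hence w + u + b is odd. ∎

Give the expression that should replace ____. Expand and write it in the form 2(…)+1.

2(a + d + m) + 1

(2m + 1) + 2d + 2a = 2a + 2d + 2m + 1
= 2(a + d + m) + 1.
Since a + d + m is an integer, the sum is of the form 2k+1 for an integer k.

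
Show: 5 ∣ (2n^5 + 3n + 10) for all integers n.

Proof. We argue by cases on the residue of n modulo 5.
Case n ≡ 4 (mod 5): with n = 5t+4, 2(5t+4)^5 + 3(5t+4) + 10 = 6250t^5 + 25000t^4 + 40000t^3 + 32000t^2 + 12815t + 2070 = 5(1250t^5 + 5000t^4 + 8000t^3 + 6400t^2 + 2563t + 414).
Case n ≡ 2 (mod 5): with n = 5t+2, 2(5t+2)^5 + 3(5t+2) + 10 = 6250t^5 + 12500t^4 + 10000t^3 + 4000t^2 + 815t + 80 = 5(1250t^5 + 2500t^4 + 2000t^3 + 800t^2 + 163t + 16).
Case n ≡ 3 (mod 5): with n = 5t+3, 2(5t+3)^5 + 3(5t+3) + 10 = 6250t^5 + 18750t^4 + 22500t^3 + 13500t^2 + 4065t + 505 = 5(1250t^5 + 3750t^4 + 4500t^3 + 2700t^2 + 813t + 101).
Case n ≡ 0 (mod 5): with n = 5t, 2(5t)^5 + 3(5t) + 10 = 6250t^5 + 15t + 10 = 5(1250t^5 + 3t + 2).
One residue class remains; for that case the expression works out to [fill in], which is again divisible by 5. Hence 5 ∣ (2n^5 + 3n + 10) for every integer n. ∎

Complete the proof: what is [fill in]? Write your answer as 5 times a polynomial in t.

5(1250t^5 + 1250t^4 + 500t^3 + 100t^2 + 13t + 3)

Only n ≡ 1 (mod 5) is unaccounted for. Put n = 5t+1:
2(5t+1)^5 + 3(5t+1) + 10 expands to 6250t^5 + 6250t^4 + 2500t^3 + 500t^2 + 65t + 15,
and factoring out 5 leaves 5(1250t^5 + 1250t^4 + 500t^3 + 100t^2 + 13t + 3).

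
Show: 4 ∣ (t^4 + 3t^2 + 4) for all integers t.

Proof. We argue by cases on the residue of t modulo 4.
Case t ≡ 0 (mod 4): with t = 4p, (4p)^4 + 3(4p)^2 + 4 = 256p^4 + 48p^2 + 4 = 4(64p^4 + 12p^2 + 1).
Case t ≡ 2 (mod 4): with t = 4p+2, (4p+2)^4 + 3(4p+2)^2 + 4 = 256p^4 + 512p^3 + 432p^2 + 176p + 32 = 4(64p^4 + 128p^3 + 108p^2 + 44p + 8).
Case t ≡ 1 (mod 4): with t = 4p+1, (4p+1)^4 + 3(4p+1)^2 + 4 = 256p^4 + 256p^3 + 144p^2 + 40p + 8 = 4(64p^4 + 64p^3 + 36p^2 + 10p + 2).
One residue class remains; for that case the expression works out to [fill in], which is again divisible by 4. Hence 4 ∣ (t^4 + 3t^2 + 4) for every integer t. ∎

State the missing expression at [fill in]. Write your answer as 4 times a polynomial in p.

The residues treated are {0, 2, 1}, so the missing case is t ≡ 3 (mod 4); write t = 4p+3.
Then (4p+3)^4 + 3(4p+3)^2 + 4 = 256p^4 + 768p^3 + 912p^2 + 504p + 112 = 4(64p^4 + 192p^3 + 228p^2 + 126p + 28).

4(64p^4 + 192p^3 + 228p^2 + 126p + 28)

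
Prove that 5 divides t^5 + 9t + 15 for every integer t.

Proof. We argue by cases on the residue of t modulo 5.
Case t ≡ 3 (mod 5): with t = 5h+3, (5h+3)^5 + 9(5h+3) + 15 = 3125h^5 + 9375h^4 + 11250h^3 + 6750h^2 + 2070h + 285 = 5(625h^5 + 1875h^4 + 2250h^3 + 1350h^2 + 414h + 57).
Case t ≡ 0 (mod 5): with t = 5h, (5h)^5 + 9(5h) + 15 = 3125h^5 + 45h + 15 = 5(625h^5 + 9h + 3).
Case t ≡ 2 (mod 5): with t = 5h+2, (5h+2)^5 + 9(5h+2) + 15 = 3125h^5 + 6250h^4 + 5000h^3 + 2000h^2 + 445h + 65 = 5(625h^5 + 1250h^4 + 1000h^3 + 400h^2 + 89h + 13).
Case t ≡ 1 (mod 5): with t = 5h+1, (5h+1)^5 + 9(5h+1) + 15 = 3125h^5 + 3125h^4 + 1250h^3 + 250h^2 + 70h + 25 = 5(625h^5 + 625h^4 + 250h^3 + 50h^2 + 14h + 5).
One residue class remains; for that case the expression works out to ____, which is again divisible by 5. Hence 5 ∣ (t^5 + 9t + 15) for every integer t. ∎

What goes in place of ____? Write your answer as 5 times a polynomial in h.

The residues treated are {3, 0, 2, 1}, so the missing case is t ≡ 4 (mod 5); write t = 5h+4.
Then (5h+4)^5 + 9(5h+4) + 15 = 3125h^5 + 12500h^4 + 20000h^3 + 16000h^2 + 6445h + 1075 = 5(625h^5 + 2500h^4 + 4000h^3 + 3200h^2 + 1289h + 215).

5(625h^5 + 2500h^4 + 4000h^3 + 3200h^2 + 1289h + 215)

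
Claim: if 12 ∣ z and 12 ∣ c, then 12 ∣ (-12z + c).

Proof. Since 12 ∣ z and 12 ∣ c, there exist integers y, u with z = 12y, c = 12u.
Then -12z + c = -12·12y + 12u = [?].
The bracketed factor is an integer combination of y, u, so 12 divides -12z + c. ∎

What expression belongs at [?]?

Each term has a factor of 12: -12·12y + 12u = 12·(u - 12y).
Since u - 12y is an integer, 12 ∣ (-12z + c).

12(u - 12y)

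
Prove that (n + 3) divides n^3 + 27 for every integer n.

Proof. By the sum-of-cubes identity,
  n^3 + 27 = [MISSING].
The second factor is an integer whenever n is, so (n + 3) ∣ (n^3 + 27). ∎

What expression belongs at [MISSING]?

a^3 + b^3 = (a + b)(a^2 - ab + b^2). With a = n, b = 3:
n^3 + 27 = (n + 3)(n^2 - 3n + 9).

(n + 3)(n^2 - 3n + 9)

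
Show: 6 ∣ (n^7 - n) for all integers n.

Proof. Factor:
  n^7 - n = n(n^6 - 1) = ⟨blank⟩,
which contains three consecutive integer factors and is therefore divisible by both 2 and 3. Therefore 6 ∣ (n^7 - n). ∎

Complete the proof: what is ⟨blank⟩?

(n - 1)n(n + 1)(n^4 + n^2 + 1)

n^6 - 1 = (n^2 - 1)(n^4 + n^2 + 1), and n^2 - 1 = (n-1)(n+1).
So n(n^6 - 1) = (n - 1)n(n + 1)(n^4 + n^2 + 1).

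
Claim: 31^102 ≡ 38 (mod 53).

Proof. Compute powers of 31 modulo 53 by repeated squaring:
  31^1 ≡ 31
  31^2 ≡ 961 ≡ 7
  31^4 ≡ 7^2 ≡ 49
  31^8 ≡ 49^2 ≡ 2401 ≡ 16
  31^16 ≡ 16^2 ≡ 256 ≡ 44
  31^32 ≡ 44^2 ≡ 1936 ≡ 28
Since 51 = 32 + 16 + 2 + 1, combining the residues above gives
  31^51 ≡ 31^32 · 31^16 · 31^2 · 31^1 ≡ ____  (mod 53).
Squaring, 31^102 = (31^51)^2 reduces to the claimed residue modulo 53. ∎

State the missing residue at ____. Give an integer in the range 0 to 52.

12

31^32 · 31^16 · 31^2 · 31^1 ≡ 28 · 44 · 7 · 31 = 267344.
267344 mod 53 = 12, so 31^51 ≡ 12 (mod 53).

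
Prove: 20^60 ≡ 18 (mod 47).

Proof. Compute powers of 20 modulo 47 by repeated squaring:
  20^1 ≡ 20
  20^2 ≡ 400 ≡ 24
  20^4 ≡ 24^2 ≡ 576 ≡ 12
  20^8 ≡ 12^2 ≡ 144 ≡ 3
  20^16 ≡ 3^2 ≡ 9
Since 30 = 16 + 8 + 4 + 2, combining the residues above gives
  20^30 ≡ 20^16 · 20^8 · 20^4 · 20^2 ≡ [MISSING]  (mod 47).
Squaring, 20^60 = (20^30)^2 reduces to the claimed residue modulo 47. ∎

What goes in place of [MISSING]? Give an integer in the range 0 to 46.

20^16 · 20^8 · 20^4 · 20^2 ≡ 9 · 3 · 12 · 24 = 7776.
7776 mod 47 = 21, so 20^30 ≡ 21 (mod 47).

21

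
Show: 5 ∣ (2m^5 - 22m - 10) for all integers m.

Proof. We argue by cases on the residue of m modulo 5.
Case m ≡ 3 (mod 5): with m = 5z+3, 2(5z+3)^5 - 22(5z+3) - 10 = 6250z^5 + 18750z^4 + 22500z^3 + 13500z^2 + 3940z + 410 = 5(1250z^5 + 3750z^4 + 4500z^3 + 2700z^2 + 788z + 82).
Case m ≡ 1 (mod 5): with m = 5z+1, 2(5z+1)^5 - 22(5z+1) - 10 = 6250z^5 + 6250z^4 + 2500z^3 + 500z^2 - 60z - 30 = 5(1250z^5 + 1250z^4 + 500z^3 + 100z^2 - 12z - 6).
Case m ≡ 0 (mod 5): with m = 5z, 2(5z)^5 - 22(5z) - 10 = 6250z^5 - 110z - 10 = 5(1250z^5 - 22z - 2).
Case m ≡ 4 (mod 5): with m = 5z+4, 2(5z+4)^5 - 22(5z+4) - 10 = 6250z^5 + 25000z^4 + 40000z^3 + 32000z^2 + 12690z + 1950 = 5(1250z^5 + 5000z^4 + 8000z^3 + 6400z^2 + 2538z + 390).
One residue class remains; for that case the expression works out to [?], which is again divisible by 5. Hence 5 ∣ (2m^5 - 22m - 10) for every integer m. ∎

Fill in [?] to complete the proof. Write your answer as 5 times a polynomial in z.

5(1250z^5 + 2500z^4 + 2000z^3 + 800z^2 + 138z + 2)

The residues treated are {3, 1, 0, 4}, so the missing case is m ≡ 2 (mod 5); write m = 5z+2.
Then 2(5z+2)^5 - 22(5z+2) - 10 = 6250z^5 + 12500z^4 + 10000z^3 + 4000z^2 + 690z + 10 = 5(1250z^5 + 2500z^4 + 2000z^3 + 800z^2 + 138z + 2).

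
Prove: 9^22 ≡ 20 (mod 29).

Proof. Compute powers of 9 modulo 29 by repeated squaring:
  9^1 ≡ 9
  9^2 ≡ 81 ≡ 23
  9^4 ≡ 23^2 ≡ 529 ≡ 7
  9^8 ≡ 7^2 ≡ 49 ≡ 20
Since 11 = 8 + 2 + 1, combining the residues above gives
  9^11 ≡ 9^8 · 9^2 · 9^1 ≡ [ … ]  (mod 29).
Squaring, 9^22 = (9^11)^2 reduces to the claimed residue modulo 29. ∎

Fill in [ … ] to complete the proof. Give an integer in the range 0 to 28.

9^8 · 9^2 · 9^1 ≡ 20 · 23 · 9 = 4140.
4140 mod 29 = 22, so 9^11 ≡ 22 (mod 29).

22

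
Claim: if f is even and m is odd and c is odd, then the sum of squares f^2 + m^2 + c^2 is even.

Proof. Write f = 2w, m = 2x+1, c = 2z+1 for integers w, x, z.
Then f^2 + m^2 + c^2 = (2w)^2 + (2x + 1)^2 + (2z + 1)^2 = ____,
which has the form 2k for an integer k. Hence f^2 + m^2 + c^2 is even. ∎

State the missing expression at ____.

2(2w^2 + 2x^2 + 2x + 2z^2 + 2z + 1)

(2w)^2 + (2x + 1)^2 + (2z + 1)^2 = 4w^2 + 4x^2 + 4x + 4z^2 + 4z + 2
= 2(2w^2 + 2x^2 + 2x + 2z^2 + 2z + 1).
Since 2w^2 + 2x^2 + 2x + 2z^2 + 2z + 1 is an integer, the sum of squares is of the form 2k for an integer k.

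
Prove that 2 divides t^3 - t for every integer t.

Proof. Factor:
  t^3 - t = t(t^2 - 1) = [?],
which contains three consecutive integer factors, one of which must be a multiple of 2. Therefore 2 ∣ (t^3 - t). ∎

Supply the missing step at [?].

(t - 1)t(t + 1)

t(t^2 - 1) = t(t - 1)(t + 1) = (t - 1)t(t + 1).
These three factors are consecutive integers, so their product is divisible by 2.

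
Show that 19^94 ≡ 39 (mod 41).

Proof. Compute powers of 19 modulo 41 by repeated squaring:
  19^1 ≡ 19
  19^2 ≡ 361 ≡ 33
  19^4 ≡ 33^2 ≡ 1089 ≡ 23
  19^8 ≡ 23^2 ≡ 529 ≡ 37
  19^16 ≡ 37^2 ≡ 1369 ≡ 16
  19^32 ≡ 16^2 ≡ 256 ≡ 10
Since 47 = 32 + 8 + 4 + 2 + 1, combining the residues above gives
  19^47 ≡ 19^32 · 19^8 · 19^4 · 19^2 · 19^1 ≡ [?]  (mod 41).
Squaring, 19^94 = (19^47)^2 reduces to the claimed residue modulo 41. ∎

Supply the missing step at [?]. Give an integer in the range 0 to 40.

Multiply the listed residues: 10 · 37 · 23 · 33 · 19 = 370 → 8510 → 280830 → 5335770.
Reducing modulo 41: 5335770 = 130140·41 + 30, so 19^47 ≡ 30.

30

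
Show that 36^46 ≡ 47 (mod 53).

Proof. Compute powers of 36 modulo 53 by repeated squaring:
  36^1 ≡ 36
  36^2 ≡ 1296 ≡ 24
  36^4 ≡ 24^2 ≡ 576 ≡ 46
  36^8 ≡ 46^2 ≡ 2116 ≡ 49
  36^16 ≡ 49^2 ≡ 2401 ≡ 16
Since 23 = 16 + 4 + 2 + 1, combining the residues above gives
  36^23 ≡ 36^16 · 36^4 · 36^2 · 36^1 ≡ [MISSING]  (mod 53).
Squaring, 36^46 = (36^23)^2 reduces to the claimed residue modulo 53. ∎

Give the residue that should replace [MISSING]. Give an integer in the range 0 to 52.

10

Multiply the listed residues: 16 · 46 · 24 · 36 = 736 → 17664 → 635904.
Reducing modulo 53: 635904 = 11998·53 + 10, so 36^23 ≡ 10.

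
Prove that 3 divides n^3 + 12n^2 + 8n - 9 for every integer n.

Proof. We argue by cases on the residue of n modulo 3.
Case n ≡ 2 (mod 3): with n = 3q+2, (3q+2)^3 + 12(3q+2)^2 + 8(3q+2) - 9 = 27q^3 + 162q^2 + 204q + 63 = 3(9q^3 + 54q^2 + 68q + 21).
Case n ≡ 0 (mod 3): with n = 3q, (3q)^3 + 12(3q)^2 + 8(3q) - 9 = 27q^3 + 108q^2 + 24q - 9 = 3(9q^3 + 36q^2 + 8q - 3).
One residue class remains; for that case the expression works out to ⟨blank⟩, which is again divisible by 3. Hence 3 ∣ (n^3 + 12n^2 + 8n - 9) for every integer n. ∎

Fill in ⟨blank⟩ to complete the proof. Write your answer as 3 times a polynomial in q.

The residues treated are {2, 0}, so the missing case is n ≡ 1 (mod 3); write n = 3q+1.
Then (3q+1)^3 + 12(3q+1)^2 + 8(3q+1) - 9 = 27q^3 + 135q^2 + 105q + 12 = 3(9q^3 + 45q^2 + 35q + 4).

3(9q^3 + 45q^2 + 35q + 4)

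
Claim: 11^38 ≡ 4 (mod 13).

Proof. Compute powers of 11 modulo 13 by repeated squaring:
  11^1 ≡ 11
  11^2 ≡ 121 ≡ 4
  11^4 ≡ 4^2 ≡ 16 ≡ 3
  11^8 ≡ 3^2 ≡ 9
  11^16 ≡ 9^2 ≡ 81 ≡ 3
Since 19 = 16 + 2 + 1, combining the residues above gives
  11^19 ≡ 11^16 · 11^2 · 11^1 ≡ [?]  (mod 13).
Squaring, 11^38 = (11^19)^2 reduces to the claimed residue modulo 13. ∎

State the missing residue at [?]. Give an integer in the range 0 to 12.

11^16 · 11^2 · 11^1 ≡ 3 · 4 · 11 = 132.
132 mod 13 = 2, so 11^19 ≡ 2 (mod 13).

2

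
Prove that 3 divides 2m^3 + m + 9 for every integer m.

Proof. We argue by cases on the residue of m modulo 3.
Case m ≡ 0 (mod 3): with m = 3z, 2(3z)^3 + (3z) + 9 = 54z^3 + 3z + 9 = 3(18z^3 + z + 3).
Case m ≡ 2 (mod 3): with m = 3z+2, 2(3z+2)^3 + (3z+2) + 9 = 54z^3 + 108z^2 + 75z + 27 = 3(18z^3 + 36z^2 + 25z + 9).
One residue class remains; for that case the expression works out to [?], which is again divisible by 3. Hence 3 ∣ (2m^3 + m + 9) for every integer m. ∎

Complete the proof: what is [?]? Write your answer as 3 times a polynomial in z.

Only m ≡ 1 (mod 3) is unaccounted for. Put m = 3z+1:
2(3z+1)^3 + (3z+1) + 9 expands to 54z^3 + 54z^2 + 21z + 12,
and factoring out 3 leaves 3(18z^3 + 18z^2 + 7z + 4).

3(18z^3 + 18z^2 + 7z + 4)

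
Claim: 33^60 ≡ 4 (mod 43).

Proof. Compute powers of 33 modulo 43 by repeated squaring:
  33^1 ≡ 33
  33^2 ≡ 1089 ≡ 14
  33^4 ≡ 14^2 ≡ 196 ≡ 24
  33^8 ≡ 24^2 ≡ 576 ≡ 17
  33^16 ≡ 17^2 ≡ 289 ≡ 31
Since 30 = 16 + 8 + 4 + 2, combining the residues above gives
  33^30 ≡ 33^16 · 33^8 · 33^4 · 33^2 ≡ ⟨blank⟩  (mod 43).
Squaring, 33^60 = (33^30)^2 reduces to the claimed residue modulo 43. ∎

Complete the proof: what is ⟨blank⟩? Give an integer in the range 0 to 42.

33^16 · 33^8 · 33^4 · 33^2 ≡ 31 · 17 · 24 · 14 = 177072.
177072 mod 43 = 41, so 33^30 ≡ 41 (mod 43).

41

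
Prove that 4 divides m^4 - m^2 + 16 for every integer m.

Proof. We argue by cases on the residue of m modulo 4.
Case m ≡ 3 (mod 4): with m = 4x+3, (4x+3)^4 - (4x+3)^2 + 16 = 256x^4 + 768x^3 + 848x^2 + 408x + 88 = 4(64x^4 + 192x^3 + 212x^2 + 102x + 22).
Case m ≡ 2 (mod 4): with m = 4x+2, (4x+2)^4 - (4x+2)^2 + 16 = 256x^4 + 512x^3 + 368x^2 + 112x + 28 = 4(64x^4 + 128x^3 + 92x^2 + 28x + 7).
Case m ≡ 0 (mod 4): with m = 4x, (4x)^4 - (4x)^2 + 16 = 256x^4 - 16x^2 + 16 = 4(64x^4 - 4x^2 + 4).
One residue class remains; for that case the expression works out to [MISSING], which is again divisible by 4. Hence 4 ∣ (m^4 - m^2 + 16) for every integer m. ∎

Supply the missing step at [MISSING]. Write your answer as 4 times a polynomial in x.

4(64x^4 + 64x^3 + 20x^2 + 2x + 4)

Only m ≡ 1 (mod 4) is unaccounted for. Put m = 4x+1:
(4x+1)^4 - (4x+1)^2 + 16 expands to 256x^4 + 256x^3 + 80x^2 + 8x + 16,
and factoring out 4 leaves 4(64x^4 + 64x^3 + 20x^2 + 2x + 4).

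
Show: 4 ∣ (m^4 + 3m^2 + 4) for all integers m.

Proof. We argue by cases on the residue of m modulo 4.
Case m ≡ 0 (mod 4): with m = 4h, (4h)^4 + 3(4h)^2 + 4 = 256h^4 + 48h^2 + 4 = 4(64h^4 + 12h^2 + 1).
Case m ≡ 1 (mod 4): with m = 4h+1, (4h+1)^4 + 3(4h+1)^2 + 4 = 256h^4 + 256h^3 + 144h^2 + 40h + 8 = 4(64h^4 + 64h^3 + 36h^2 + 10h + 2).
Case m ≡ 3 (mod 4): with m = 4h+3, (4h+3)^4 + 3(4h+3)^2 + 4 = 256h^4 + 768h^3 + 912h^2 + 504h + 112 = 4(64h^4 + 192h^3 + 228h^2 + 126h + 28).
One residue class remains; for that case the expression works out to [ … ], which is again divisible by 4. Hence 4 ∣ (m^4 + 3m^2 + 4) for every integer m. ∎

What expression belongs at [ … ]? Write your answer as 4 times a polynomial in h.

The residues treated are {0, 1, 3}, so the missing case is m ≡ 2 (mod 4); write m = 4h+2.
Then (4h+2)^4 + 3(4h+2)^2 + 4 = 256h^4 + 512h^3 + 432h^2 + 176h + 32 = 4(64h^4 + 128h^3 + 108h^2 + 44h + 8).

4(64h^4 + 128h^3 + 108h^2 + 44h + 8)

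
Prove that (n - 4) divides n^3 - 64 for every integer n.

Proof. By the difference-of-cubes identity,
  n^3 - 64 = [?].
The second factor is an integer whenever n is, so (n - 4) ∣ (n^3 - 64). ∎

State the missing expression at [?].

(n - 4)(n^2 + 4n + 16)

Polynomial division of n^3 - 64 by n - 4 leaves remainder 0 and quotient n^2 + 4n + 16.
Hence n^3 - 64 = (n - 4)(n^2 + 4n + 16).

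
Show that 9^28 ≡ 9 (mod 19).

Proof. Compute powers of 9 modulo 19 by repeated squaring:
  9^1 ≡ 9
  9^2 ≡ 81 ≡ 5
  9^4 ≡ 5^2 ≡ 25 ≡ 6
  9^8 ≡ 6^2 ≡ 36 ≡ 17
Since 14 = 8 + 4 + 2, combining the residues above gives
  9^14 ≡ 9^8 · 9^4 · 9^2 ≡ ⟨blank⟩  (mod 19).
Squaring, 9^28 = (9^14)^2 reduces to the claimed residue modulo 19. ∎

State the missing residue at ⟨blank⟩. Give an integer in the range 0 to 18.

9^8 · 9^4 · 9^2 ≡ 17 · 6 · 5 = 510.
510 mod 19 = 16, so 9^14 ≡ 16 (mod 19).

16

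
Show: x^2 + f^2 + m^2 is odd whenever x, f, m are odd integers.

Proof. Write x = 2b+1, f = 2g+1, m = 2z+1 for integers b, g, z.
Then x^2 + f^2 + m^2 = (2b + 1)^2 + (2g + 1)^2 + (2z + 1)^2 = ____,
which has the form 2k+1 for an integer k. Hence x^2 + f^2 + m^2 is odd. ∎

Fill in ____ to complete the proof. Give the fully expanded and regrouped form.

2(2b^2 + 2b + 2g^2 + 2g + 2z^2 + 2z + 1) + 1

(2b + 1)^2 + (2g + 1)^2 + (2z + 1)^2 = 4b^2 + 4b + 4g^2 + 4g + 4z^2 + 4z + 3
= 2(2b^2 + 2b + 2g^2 + 2g + 2z^2 + 2z + 1) + 1.
Since 2b^2 + 2b + 2g^2 + 2g + 2z^2 + 2z + 1 is an integer, the sum of squares is of the form 2k+1 for an integer k.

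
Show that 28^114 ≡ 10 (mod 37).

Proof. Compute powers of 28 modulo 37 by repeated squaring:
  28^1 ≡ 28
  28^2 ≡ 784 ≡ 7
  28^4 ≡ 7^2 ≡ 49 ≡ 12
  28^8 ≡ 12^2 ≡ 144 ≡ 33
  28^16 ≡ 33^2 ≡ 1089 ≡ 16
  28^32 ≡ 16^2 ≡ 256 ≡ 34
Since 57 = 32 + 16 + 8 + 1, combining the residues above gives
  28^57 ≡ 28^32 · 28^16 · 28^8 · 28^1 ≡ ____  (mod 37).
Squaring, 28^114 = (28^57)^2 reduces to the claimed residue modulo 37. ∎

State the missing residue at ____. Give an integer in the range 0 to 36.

11

Multiply the listed residues: 34 · 16 · 33 · 28 = 544 → 17952 → 502656.
Reducing modulo 37: 502656 = 13585·37 + 11, so 28^57 ≡ 11.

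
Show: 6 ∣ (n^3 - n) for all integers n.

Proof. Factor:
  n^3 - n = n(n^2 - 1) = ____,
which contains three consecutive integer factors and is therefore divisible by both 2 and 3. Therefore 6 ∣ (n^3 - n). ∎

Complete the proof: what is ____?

(n - 1)n(n + 1)

n(n^2 - 1) = n(n - 1)(n + 1) = (n - 1)n(n + 1).
These three factors are consecutive integers, so their product is divisible by 6.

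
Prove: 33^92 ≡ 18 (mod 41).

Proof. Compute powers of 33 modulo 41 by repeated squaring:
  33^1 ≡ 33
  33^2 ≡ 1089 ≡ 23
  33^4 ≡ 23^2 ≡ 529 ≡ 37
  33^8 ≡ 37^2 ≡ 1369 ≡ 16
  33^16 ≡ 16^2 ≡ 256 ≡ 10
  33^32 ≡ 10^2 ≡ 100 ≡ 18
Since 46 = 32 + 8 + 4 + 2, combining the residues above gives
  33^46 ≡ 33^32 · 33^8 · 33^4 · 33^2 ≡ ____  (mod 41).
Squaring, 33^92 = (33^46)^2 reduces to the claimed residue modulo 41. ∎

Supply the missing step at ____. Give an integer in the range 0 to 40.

31

Multiply the listed residues: 18 · 16 · 37 · 23 = 288 → 10656 → 245088.
Reducing modulo 41: 245088 = 5977·41 + 31, so 33^46 ≡ 31.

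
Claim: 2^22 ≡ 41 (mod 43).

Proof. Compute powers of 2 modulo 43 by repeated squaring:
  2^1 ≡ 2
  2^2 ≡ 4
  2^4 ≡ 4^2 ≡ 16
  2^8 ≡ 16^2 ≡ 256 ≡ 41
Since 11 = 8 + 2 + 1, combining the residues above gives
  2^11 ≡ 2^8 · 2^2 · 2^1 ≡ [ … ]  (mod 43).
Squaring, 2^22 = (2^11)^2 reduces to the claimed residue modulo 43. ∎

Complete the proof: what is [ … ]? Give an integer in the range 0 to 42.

27

Multiply the listed residues: 41 · 4 · 2 = 164 → 328.
Reducing modulo 43: 328 = 7·43 + 27, so 2^11 ≡ 27.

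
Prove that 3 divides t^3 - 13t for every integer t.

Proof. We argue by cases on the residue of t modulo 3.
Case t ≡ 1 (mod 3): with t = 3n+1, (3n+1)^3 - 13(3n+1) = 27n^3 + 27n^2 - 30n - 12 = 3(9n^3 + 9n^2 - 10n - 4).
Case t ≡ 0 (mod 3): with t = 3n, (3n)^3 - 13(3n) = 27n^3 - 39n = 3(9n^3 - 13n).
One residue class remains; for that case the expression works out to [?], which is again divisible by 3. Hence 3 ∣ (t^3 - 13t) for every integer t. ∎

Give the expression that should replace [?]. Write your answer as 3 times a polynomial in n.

3(9n^3 + 18n^2 - n - 6)

Only t ≡ 2 (mod 3) is unaccounted for. Put t = 3n+2:
(3n+2)^3 - 13(3n+2) expands to 27n^3 + 54n^2 - 3n - 18,
and factoring out 3 leaves 3(9n^3 + 18n^2 - n - 6).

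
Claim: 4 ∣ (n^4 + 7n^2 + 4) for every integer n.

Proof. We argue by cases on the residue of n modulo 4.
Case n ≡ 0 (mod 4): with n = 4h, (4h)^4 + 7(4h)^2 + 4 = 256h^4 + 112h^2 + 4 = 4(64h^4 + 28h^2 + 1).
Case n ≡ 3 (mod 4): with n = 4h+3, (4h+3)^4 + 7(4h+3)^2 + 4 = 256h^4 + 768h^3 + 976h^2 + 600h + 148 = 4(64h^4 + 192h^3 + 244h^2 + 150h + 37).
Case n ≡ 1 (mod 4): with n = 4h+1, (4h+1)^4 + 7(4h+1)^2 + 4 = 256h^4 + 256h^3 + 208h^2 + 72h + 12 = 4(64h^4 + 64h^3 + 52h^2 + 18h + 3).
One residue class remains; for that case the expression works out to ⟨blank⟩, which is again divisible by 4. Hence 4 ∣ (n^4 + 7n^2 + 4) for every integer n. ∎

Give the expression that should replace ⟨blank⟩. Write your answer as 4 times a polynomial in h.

4(64h^4 + 128h^3 + 124h^2 + 60h + 12)

The residues treated are {0, 3, 1}, so the missing case is n ≡ 2 (mod 4); write n = 4h+2.
Then (4h+2)^4 + 7(4h+2)^2 + 4 = 256h^4 + 512h^3 + 496h^2 + 240h + 48 = 4(64h^4 + 128h^3 + 124h^2 + 60h + 12).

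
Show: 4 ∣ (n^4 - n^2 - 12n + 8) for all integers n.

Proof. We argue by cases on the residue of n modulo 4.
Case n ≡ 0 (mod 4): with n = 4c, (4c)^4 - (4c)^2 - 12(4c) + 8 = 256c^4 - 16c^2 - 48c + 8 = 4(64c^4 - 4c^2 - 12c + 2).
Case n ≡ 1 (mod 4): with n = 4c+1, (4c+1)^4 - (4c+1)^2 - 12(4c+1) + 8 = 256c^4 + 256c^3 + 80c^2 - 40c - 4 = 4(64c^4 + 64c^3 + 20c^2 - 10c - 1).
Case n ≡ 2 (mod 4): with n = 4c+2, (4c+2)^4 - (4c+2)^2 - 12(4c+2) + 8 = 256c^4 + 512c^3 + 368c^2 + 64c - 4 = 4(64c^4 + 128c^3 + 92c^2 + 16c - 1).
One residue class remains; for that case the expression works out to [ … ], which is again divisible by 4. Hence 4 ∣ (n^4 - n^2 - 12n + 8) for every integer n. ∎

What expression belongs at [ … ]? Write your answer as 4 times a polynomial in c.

4(64c^4 + 192c^3 + 212c^2 + 90c + 11)

The residues treated are {0, 1, 2}, so the missing case is n ≡ 3 (mod 4); write n = 4c+3.
Then (4c+3)^4 - (4c+3)^2 - 12(4c+3) + 8 = 256c^4 + 768c^3 + 848c^2 + 360c + 44 = 4(64c^4 + 192c^3 + 212c^2 + 90c + 11).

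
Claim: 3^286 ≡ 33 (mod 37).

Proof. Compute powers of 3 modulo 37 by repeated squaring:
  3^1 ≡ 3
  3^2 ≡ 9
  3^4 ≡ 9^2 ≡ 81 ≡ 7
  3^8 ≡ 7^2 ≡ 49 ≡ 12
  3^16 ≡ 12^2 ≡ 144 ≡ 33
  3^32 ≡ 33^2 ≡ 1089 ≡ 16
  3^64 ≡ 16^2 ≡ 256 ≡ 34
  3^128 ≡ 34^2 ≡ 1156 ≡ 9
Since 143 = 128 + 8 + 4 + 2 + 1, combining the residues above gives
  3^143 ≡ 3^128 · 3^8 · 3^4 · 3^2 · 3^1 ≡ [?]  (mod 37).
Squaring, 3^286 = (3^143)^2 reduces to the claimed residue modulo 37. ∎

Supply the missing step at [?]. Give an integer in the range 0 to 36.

3^128 · 3^8 · 3^4 · 3^2 · 3^1 ≡ 9 · 12 · 7 · 9 · 3 = 20412.
20412 mod 37 = 25, so 3^143 ≡ 25 (mod 37).

25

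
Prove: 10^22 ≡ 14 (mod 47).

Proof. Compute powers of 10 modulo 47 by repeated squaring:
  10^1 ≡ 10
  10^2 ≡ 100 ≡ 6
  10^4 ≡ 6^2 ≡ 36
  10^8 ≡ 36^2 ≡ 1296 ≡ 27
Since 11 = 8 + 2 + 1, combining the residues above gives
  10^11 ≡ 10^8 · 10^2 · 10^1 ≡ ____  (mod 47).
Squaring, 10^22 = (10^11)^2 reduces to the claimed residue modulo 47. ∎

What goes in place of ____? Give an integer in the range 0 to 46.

22

10^8 · 10^2 · 10^1 ≡ 27 · 6 · 10 = 1620.
1620 mod 47 = 22, so 10^11 ≡ 22 (mod 47).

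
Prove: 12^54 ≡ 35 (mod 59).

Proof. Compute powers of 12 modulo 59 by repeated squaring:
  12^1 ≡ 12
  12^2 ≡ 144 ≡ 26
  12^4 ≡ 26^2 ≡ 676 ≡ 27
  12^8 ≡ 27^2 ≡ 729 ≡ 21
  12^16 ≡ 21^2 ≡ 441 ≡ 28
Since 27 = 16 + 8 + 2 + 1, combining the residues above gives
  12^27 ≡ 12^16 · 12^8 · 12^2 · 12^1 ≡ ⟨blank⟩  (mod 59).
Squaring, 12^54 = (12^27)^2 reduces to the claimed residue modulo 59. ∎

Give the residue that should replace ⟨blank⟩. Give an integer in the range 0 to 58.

25

12^16 · 12^8 · 12^2 · 12^1 ≡ 28 · 21 · 26 · 12 = 183456.
183456 mod 59 = 25, so 12^27 ≡ 25 (mod 59).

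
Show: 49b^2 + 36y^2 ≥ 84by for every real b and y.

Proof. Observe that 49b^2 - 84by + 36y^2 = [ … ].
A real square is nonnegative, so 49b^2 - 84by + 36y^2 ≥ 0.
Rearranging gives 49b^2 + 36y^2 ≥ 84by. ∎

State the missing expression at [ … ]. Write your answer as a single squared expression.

(7b - 6y)^2

The leading and trailing coefficients are 7^2 and 6^2, and 84 = 2·7·6, so the trinomial is (7b - 6y)^2.
Hence 49b^2 - 84by + 36y^2 ≥ 0.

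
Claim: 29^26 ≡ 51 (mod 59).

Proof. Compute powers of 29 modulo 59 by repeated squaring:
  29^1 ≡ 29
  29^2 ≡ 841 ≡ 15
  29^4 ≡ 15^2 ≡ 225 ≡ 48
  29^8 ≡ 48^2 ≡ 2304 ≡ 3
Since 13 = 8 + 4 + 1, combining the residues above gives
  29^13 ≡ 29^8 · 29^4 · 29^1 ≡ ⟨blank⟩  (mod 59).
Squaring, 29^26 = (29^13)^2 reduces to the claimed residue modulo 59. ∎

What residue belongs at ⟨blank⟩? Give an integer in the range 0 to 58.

46

Multiply the listed residues: 3 · 48 · 29 = 144 → 4176.
Reducing modulo 59: 4176 = 70·59 + 46, so 29^13 ≡ 46.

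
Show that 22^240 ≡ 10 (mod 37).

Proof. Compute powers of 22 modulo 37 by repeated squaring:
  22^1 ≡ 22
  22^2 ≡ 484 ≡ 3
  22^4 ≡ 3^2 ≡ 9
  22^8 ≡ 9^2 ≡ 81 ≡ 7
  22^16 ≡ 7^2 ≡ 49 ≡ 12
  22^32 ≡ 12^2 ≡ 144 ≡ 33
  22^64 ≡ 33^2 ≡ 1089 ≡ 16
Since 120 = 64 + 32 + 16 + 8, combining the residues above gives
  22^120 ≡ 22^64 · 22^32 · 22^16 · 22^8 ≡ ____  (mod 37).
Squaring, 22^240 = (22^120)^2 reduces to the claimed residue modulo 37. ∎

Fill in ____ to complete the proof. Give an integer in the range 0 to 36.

22^64 · 22^32 · 22^16 · 22^8 ≡ 16 · 33 · 12 · 7 = 44352.
44352 mod 37 = 26, so 22^120 ≡ 26 (mod 37).

26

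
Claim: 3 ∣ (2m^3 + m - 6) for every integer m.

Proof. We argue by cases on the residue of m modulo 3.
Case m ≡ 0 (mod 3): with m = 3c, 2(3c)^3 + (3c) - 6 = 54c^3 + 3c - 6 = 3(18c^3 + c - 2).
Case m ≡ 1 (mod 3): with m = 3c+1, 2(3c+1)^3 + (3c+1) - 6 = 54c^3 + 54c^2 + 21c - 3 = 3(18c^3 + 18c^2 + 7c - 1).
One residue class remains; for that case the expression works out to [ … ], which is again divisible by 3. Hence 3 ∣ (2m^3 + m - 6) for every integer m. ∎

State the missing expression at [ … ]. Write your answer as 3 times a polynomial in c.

3(18c^3 + 36c^2 + 25c + 4)

The residues treated are {0, 1}, so the missing case is m ≡ 2 (mod 3); write m = 3c+2.
Then 2(3c+2)^3 + (3c+2) - 6 = 54c^3 + 108c^2 + 75c + 12 = 3(18c^3 + 36c^2 + 25c + 4).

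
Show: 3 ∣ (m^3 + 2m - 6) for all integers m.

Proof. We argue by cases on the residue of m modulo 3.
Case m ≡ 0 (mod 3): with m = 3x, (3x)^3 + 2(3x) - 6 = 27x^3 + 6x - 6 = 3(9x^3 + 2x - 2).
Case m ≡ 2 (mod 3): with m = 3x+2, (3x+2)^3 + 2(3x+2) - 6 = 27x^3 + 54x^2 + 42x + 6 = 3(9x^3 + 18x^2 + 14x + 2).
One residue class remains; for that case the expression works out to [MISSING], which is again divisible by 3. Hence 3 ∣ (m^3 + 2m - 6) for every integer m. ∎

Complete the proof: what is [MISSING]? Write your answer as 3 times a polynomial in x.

3(9x^3 + 9x^2 + 5x - 1)

Only m ≡ 1 (mod 3) is unaccounted for. Put m = 3x+1:
(3x+1)^3 + 2(3x+1) - 6 expands to 27x^3 + 27x^2 + 15x - 3,
and factoring out 3 leaves 3(9x^3 + 9x^2 + 5x - 1).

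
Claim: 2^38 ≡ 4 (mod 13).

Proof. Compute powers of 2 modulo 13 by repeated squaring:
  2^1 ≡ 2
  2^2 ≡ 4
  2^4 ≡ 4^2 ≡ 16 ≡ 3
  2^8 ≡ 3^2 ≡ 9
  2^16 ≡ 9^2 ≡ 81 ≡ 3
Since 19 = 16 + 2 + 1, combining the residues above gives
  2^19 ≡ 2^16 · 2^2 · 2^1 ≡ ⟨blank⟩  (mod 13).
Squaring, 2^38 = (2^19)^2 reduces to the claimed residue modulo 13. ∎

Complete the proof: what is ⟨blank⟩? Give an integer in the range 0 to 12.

2^16 · 2^2 · 2^1 ≡ 3 · 4 · 2 = 24.
24 mod 13 = 11, so 2^19 ≡ 11 (mod 13).

11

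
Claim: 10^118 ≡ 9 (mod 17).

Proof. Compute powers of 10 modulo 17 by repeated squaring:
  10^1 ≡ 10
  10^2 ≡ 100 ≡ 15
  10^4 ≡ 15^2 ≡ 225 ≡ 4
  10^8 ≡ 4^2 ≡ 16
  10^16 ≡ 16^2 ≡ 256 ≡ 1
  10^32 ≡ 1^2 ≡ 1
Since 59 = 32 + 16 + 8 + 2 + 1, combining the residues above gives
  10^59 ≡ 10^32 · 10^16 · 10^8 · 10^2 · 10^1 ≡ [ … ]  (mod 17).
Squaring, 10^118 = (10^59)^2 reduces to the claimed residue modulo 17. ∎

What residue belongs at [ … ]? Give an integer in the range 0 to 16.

3

Multiply the listed residues: 1 · 1 · 16 · 15 · 10 = 1 → 16 → 240 → 2400.
Reducing modulo 17: 2400 = 141·17 + 3, so 10^59 ≡ 3.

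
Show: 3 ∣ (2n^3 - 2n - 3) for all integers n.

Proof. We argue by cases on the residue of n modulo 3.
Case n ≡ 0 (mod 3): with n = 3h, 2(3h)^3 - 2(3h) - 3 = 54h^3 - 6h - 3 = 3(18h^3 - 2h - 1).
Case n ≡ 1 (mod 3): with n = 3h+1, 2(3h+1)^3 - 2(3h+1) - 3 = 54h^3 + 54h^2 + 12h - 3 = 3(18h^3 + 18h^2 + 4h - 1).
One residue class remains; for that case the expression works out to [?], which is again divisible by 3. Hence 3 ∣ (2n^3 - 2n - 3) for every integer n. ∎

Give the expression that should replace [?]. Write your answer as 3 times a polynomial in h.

The residues treated are {0, 1}, so the missing case is n ≡ 2 (mod 3); write n = 3h+2.
Then 2(3h+2)^3 - 2(3h+2) - 3 = 54h^3 + 108h^2 + 66h + 9 = 3(18h^3 + 36h^2 + 22h + 3).

3(18h^3 + 36h^2 + 22h + 3)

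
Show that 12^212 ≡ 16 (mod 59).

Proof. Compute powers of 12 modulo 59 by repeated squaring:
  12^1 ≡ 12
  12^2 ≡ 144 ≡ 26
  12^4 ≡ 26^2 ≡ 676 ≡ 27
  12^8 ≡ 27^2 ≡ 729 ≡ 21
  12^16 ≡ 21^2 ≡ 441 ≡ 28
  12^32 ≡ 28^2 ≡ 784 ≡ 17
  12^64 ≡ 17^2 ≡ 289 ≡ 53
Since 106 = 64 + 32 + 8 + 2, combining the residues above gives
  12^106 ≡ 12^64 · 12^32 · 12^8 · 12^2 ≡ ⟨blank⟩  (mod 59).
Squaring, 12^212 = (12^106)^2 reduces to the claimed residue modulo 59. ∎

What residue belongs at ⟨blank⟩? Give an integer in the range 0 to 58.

Multiply the listed residues: 53 · 17 · 21 · 26 = 901 → 18921 → 491946.
Reducing modulo 59: 491946 = 8338·59 + 4, so 12^106 ≡ 4.

4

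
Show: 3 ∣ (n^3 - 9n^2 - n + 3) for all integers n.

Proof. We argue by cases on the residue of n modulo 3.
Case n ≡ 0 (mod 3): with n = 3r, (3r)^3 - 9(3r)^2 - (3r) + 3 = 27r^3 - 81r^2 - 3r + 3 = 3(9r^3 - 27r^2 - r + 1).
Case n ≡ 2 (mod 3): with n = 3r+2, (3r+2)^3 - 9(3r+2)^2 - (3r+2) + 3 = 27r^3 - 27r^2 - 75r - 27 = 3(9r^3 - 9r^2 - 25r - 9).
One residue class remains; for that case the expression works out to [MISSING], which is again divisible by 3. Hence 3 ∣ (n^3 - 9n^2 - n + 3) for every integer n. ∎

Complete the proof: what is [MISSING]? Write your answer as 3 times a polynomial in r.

3(9r^3 - 18r^2 - 16r - 2)

The residues treated are {0, 2}, so the missing case is n ≡ 1 (mod 3); write n = 3r+1.
Then (3r+1)^3 - 9(3r+1)^2 - (3r+1) + 3 = 27r^3 - 54r^2 - 48r - 6 = 3(9r^3 - 18r^2 - 16r - 2).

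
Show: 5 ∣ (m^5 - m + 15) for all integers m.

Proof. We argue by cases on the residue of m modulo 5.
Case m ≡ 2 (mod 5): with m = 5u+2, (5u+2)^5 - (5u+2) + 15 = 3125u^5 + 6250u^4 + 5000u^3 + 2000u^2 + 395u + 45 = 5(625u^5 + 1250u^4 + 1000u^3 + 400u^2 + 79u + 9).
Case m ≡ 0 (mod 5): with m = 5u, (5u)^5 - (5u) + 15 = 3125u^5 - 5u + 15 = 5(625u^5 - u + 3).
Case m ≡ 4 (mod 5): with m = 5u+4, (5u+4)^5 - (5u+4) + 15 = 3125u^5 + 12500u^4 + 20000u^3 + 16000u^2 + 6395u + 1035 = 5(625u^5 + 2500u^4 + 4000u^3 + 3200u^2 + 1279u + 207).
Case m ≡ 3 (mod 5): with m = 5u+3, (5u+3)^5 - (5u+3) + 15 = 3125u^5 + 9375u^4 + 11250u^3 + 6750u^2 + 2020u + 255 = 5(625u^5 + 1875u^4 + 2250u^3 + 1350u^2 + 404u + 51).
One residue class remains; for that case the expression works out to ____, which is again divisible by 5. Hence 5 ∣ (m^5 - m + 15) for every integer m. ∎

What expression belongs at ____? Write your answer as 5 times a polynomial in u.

5(625u^5 + 625u^4 + 250u^3 + 50u^2 + 4u + 3)

Only m ≡ 1 (mod 5) is unaccounted for. Put m = 5u+1:
(5u+1)^5 - (5u+1) + 15 expands to 3125u^5 + 3125u^4 + 1250u^3 + 250u^2 + 20u + 15,
and factoring out 5 leaves 5(625u^5 + 625u^4 + 250u^3 + 50u^2 + 4u + 3).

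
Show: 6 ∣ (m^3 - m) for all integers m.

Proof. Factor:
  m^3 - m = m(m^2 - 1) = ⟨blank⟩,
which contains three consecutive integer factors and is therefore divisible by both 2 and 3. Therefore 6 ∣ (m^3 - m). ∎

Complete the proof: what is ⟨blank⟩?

m(m^2 - 1) = m(m - 1)(m + 1) = (m - 1)m(m + 1).
These three factors are consecutive integers, so their product is divisible by 6.

(m - 1)m(m + 1)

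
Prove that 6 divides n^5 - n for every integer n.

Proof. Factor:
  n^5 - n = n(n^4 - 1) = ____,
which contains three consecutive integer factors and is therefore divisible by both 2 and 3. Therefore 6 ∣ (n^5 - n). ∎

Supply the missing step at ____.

(n - 1)n(n + 1)(n^2 + 1)

n^4 - 1 = (n^2 - 1)(n^2 + 1), and n^2 - 1 = (n-1)(n+1).
So n(n^4 - 1) = (n - 1)n(n + 1)(n^2 + 1).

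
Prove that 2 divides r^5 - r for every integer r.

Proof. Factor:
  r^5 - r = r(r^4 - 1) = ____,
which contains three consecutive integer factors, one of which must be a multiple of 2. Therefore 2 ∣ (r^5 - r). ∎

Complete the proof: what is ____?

(r - 1)r(r + 1)(r^2 + 1)

r^4 - 1 = (r^2 - 1)(r^2 + 1), and r^2 - 1 = (r-1)(r+1).
So r(r^4 - 1) = (r - 1)r(r + 1)(r^2 + 1).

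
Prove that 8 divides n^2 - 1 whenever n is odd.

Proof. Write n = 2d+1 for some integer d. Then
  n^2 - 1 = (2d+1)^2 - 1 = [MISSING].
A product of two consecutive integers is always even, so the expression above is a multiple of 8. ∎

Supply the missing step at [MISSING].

4d(d + 1)

(2d+1)^2 - 1 = 4d^2 + 4d + 1 - 1 = 4d^2 + 4d = 4d(d+1).
Since d and d+1 are consecutive, d(d+1) is even, and 4·(even) is a multiple of 8.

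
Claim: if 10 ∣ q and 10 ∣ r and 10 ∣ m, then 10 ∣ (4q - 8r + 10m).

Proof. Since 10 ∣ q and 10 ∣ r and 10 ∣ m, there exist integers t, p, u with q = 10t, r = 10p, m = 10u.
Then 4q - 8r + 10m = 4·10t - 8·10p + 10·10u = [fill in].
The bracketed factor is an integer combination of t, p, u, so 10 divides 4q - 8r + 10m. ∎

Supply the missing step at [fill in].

Pull the common 10 out of every term: 4·10t - 8·10p + 10·10u = 10(-8p + 4t + 10u).
-8p + 4t + 10u is an integer, which exhibits the divisibility.

10(-8p + 4t + 10u)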